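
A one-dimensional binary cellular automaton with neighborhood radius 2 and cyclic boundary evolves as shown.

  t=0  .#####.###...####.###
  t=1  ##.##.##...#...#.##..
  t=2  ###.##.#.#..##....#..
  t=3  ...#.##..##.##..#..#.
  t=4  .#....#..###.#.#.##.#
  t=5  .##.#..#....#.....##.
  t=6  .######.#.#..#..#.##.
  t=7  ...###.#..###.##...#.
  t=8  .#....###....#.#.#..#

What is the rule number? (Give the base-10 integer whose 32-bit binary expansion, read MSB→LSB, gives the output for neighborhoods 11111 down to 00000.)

3432395586

  #####|#  b31=1 t=0,i=3
  ####.|#  b30=1 t=0,i=4
  ###.#|.  b29=0 t=0,i=5
  ###..|.  b28=0 t=0,i=9
  ##.##|#  b27=1 t=0,i=0
  ##.#.|#  b26=1 t=2,i=6
  ##..#|.  b25=0 t=1,i=19
  ##...|.  b24=0 t=0,i=10
  #.###|#  b23=1 t=0,i=1
  #.##.|.  b22=0 t=1,i=3
  #.#.#|.  b21=0 t=2,i=7
  #.#..|#  b20=1 t=2,i=9
  #..##|.  b19=0 t=1,i=20
  #..#.|#  b18=1 t=3,i=15
  #...#|#  b17=1 t=0,i=11
  #....|.  b16=0 t=2,i=15
  .####|.  b15=0 t=0,i=2
  .###.|.  b14=0 t=0,i=8
  .##.#|#  b13=1 t=1,i=1
  .##..|#  b12=1 t=1,i=7
  .#.##|.  b11=0 t=1,i=16
  .#.#.|.  b10=0 t=2,i=8
  .#..#|#  b9=1 t=2,i=10
  .#...|#  b8=1 t=1,i=12
  ..###|.  b7=0 t=0,i=13
  ..##.|#  b6=1 t=1,i=0
  ..#.#|.  b5=0 t=1,i=15
  ..#..|.  b4=0 t=1,i=11
  ...##|.  b3=0 t=0,i=12
  ...#.|.  b2=0 t=1,i=10
  ....#|#  b1=1 t=2,i=16
  .....|.  b0=0 t=5,i=15
  bits 11001100100101100011001101000010 = 3432395586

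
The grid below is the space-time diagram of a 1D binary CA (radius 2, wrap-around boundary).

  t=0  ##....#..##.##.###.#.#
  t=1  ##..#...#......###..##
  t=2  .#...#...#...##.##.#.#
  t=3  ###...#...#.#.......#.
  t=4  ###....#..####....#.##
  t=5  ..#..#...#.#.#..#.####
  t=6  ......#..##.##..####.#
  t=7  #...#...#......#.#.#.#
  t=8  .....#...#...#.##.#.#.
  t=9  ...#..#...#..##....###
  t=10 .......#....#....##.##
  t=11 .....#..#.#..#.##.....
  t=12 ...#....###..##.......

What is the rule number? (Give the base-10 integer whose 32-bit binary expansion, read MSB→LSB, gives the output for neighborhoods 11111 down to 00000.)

  nb #####: next=.  (t=4,i=0, bit31=0)
  nb ####.: next=.  (t=1,i=0, bit30=0)
  nb ###.#: next=#  (t=0,i=17, bit29=1)
  nb ###..: next=#  (t=0,i=1, bit28=1)
  nb ##.##: next=.  (t=0,i=11, bit27=0)
  nb ##.#.: next=.  (t=0,i=18, bit26=0)
  nb ##..#: next=.  (t=1,i=2, bit25=0)
  nb ##...: next=.  (t=0,i=2, bit24=0)
  nb #.###: next=#  (t=0,i=15, bit23=1)
  nb #.##.: next=.  (t=0,i=12, bit22=0)
  nb #.#.#: next=.  (t=0,i=19, bit21=0)
  nb #.#..: next=#  (t=2,i=1, bit20=1)
  nb #..##: next=#  (t=0,i=8, bit19=1)
  nb #..#.: next=.  (t=1,i=3, bit18=0)
  nb #...#: next=.  (t=1,i=6, bit17=0)
  nb #....: next=.  (t=0,i=3, bit16=0)
  nb .####: next=#  (t=1,i=21, bit15=1)
  nb .###.: next=#  (t=0,i=0, bit14=1)
  nb .##.#: next=.  (t=0,i=10, bit13=0)
  nb .##..: next=.  (t=6,i=13, bit12=0)
  nb .#.##: next=#  (t=0,i=20, bit11=1)
  nb .#.#.: next=#  (t=2,i=0, bit10=1)
  nb .#..#: next=.  (t=0,i=7, bit9=0)
  nb .#...: next=#  (t=1,i=5, bit8=1)
  nb ..###: next=.  (t=1,i=15, bit7=0)
  nb ..##.: next=.  (t=0,i=9, bit6=0)
  nb ..#.#: next=#  (t=3,i=10, bit5=1)
  nb ..#..: next=.  (t=0,i=6, bit4=0)
  nb ...##: next=#  (t=1,i=14, bit3=1)
  nb ...#.: next=.  (t=0,i=5, bit2=0)
  nb ....#: next=#  (t=0,i=4, bit1=1)
  nb .....: next=.  (t=1,i=11, bit0=0)
  bits 00110000100110001100110100101010 = 815320362

815320362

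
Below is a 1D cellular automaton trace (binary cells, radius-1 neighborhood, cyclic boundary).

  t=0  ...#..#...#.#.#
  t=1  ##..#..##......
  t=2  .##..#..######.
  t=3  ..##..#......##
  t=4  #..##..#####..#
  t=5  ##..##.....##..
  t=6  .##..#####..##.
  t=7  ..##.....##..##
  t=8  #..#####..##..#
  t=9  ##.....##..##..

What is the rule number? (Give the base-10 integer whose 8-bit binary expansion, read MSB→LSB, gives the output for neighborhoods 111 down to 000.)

81

  ###|.  b7=0 t=2,i=9
  ##.|#  b6=1 t=1,i=1
  #.#|.  b5=0 t=0,i=11
  #..|#  b4=1 t=0,i=0
  .##|.  b3=0 t=1,i=0
  .#.|.  b2=0 t=0,i=3
  ..#|.  b1=0 t=0,i=2
  ...|#  b0=1 t=0,i=1
  bits 01010001 = 81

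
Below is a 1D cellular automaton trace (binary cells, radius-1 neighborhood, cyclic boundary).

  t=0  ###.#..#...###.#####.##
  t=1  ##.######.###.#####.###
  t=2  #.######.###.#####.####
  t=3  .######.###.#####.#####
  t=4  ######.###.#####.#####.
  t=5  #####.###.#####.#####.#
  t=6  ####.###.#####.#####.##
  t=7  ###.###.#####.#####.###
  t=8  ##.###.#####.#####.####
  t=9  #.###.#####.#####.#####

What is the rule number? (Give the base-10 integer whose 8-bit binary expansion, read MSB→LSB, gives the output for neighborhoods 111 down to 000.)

190

  [7] ### => #  t=0,i=0
  [6] ##. => .  t=0,i=2
  [5] #.# => #  t=0,i=3
  [4] #.. => #  t=0,i=5
  [3] .## => #  t=0,i=11
  [2] .#. => #  t=0,i=4
  [1] ..# => #  t=0,i=6
  [0] ... => .  t=0,i=9
  bits 10111110 = 190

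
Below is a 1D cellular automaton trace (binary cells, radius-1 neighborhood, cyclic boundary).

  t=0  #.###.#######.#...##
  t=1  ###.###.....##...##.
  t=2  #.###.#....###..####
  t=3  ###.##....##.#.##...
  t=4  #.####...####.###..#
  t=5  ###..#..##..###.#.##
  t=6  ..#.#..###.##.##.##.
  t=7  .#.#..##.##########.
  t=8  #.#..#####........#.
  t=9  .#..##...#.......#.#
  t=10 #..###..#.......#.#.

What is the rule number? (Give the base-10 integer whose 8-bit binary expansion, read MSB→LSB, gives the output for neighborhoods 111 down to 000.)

106

  nb ###: next=.  (t=0,i=3, bit7=0)
  nb ##.: next=#  (t=0,i=0, bit6=1)
  nb #.#: next=#  (t=0,i=1, bit5=1)
  nb #..: next=.  (t=0,i=15, bit4=0)
  nb .##: next=#  (t=0,i=2, bit3=1)
  nb .#.: next=.  (t=0,i=14, bit2=0)
  nb ..#: next=#  (t=0,i=17, bit1=1)
  nb ...: next=.  (t=0,i=16, bit0=0)
  bits 01101010 = 106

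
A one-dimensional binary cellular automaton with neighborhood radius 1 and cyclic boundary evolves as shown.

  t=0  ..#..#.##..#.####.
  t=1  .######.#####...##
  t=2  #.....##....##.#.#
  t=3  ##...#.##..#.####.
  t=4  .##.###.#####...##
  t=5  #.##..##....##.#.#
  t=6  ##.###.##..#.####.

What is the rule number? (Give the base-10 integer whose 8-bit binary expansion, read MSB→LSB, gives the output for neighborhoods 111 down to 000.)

  nb ###: next=.  (t=0,i=14, bit7=0)
  nb ##.: next=#  (t=0,i=8, bit6=1)
  nb #.#: next=#  (t=0,i=6, bit5=1)
  nb #..: next=#  (t=0,i=3, bit4=1)
  nb .##: next=.  (t=0,i=7, bit3=0)
  nb .#.: next=#  (t=0,i=2, bit2=1)
  nb ..#: next=#  (t=0,i=1, bit1=1)
  nb ...: next=.  (t=0,i=0, bit0=0)
  bits 01110110 = 118

118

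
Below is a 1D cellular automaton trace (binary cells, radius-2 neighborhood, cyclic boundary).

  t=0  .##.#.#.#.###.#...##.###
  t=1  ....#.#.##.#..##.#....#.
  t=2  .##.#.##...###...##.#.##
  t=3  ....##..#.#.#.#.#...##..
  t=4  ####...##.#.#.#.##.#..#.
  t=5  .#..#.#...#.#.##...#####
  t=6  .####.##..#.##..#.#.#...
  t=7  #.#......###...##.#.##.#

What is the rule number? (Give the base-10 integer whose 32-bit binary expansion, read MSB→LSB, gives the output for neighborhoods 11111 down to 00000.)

  ##### -> .   bit 31 = 0  t=5,i=21
  ####. -> .   bit 30 = 0  t=4,i=2
  ###.# -> .   bit 29 = 0  t=0,i=12
  ###.. -> .   bit 28 = 0  t=2,i=13
  ##.## -> .   bit 27 = 0  t=0,i=0
  ##.#. -> .   bit 26 = 0  t=0,i=3
  ##..# -> .   bit 25 = 0  t=3,i=6
  ##... -> #   bit 24 = 1  t=2,i=8
  #.### -> .   bit 23 = 0  t=0,i=10
  #.##. -> .   bit 22 = 0  t=0,i=1
  #.#.# -> #   bit 21 = 1  t=0,i=4
  #.#.. -> #   bit 20 = 1  t=0,i=14
  #..## -> #   bit 19 = 1  t=1,i=13
  #..#. -> #   bit 18 = 1  t=3,i=7
  #...# -> .   bit 17 = 0  t=0,i=16
  #.... -> .   bit 16 = 0  t=1,i=0
  .#### -> #   bit 15 = 1  t=4,i=1
  .###. -> #   bit 14 = 1  t=0,i=11
  .##.# -> .   bit 13 = 0  t=0,i=2
  .##.. -> .   bit 12 = 0  t=2,i=7
  .#.## -> #   bit 11 = 1  t=0,i=9
  .#.#. -> .   bit 10 = 0  t=0,i=5
  .#..# -> #   bit 9 = 1  t=1,i=12
  .#... -> #   bit 8 = 1  t=0,i=15
  ..### -> .   bit 7 = 0  t=2,i=11
  ..##. -> .   bit 6 = 0  t=0,i=18
  ..#.# -> #   bit 5 = 1  t=1,i=4
  ..#.. -> #   bit 4 = 1  t=1,i=22
  ...## -> #   bit 3 = 1  t=0,i=17
  ...#. -> .   bit 2 = 0  t=1,i=3
  ....# -> #   bit 1 = 1  t=1,i=2
  ..... -> #   bit 0 = 1  t=1,i=1
  bits 00000001001111001100101100111011 = 20761403

20761403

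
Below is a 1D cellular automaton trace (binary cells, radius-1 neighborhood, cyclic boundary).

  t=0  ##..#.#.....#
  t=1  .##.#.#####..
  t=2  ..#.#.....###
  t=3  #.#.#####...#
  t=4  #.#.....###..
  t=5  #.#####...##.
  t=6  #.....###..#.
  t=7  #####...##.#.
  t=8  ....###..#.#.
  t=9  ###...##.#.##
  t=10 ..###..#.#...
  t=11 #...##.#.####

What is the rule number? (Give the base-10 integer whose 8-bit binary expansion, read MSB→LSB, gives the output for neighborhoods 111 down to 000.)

85

  [7] ### => .  t=0,i=0
  [6] ##. => #  t=0,i=1
  [5] #.# => .  t=0,i=5
  [4] #.. => #  t=0,i=2
  [3] .## => .  t=0,i=12
  [2] .#. => #  t=0,i=4
  [1] ..# => .  t=0,i=3
  [0] ... => #  t=0,i=8
  bits 01010101 = 85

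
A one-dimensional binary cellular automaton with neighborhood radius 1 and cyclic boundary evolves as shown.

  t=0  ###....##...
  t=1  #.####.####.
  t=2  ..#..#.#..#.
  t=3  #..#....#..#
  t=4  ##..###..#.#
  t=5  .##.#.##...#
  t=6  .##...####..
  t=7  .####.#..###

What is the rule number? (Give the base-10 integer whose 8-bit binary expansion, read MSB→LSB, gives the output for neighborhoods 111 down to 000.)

89

  ### -> .   bit 7 = 0  t=0,i=1
  ##. -> #   bit 6 = 1  t=0,i=2
  #.# -> .   bit 5 = 0  t=1,i=1
  #.. -> #   bit 4 = 1  t=0,i=3
  .## -> #   bit 3 = 1  t=0,i=0
  .#. -> .   bit 2 = 0  t=1,i=0
  ..# -> .   bit 1 = 0  t=0,i=6
  ... -> #   bit 0 = 1  t=0,i=4
  bits 01011001 = 89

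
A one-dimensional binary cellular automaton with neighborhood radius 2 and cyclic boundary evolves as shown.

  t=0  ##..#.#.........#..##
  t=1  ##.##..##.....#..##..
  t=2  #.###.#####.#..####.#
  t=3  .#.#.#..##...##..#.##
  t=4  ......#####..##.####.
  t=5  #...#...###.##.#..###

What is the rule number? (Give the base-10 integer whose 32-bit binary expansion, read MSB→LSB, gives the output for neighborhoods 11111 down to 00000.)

3645725538

  #####|#  b31=1 t=2,i=8
  ####.|#  b30=1 t=0,i=0
  ###.#|.  b29=0 t=2,i=4
  ###..|#  b28=1 t=0,i=1
  ##.##|#  b27=1 t=1,i=2
  ##.#.|.  b26=0 t=2,i=11
  ##..#|.  b25=0 t=0,i=2
  ##...|#  b24=1 t=1,i=9
  #.###|.  b23=0 t=2,i=2
  #.##.|#  b22=1 t=1,i=3
  #.#.#|.  b21=0 t=3,i=1
  #.#..|.  b20=0 t=0,i=6
  #..##|#  b19=1 t=0,i=18
  #..#.|#  b18=1 t=0,i=3
  #...#|.  b17=0 t=3,i=11
  #....|#  b16=1 t=0,i=8
  .####|.  b15=0 t=0,i=20
  .###.|#  b14=1 t=2,i=3
  .##.#|.  b13=0 t=1,i=1
  .##..|#  b12=1 t=1,i=4
  .#.##|#  b11=1 t=3,i=18
  .#.#.|.  b10=0 t=0,i=5
  .#..#|#  b9=1 t=0,i=17
  .#...|#  b8=1 t=0,i=7
  ..###|.  b7=0 t=0,i=19
  ..##.|#  b6=1 t=1,i=0
  ..#.#|#  b5=1 t=0,i=4
  ..#..|.  b4=0 t=0,i=16
  ...##|.  b3=0 t=3,i=12
  ...#.|.  b2=0 t=0,i=15
  ....#|#  b1=1 t=0,i=14
  .....|.  b0=0 t=0,i=9
  bits 11011001010011010101101101100010 = 3645725538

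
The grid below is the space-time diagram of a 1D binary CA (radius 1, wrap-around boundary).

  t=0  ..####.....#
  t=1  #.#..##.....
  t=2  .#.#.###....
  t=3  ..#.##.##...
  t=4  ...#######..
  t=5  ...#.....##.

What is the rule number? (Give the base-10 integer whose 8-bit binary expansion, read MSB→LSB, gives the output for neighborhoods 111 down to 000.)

  ### -> .   bit 7 = 0  t=0,i=3
  ##. -> #   bit 6 = 1  t=0,i=5
  #.# -> #   bit 5 = 1  t=1,i=1
  #.. -> #   bit 4 = 1  t=0,i=0
  .## -> #   bit 3 = 1  t=0,i=2
  .#. -> .   bit 2 = 0  t=0,i=11
  ..# -> .   bit 1 = 0  t=0,i=1
  ... -> .   bit 0 = 0  t=0,i=7
  bits 01111000 = 120

120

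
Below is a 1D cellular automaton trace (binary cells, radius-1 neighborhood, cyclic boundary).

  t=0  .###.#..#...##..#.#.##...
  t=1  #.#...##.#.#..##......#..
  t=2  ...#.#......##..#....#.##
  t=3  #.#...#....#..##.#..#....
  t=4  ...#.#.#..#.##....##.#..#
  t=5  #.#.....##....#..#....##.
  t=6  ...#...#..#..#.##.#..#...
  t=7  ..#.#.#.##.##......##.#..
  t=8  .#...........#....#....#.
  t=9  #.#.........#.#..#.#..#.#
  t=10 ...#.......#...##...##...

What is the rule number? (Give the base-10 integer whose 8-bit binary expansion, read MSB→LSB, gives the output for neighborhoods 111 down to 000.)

146

  ###|#  b7=1 t=0,i=2
  ##.|.  b6=0 t=0,i=3
  #.#|.  b5=0 t=0,i=4
  #..|#  b4=1 t=0,i=6
  .##|.  b3=0 t=0,i=1
  .#.|.  b2=0 t=0,i=5
  ..#|#  b1=1 t=0,i=0
  ...|.  b0=0 t=0,i=10
  bits 10010010 = 146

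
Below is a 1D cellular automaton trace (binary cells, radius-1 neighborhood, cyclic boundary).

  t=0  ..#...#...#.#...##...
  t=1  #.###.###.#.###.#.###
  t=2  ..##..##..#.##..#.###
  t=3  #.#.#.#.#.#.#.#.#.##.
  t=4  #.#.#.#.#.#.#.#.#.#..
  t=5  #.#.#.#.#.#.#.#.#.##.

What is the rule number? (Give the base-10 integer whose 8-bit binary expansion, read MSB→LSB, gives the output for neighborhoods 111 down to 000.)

  nb ###: next=#  (t=1,i=3, bit7=1)
  nb ##.: next=.  (t=0,i=17, bit6=0)
  nb #.#: next=.  (t=0,i=11, bit5=0)
  nb #..: next=#  (t=0,i=3, bit4=1)
  nb .##: next=#  (t=0,i=16, bit3=1)
  nb .#.: next=#  (t=0,i=2, bit2=1)
  nb ..#: next=.  (t=0,i=1, bit1=0)
  nb ...: next=#  (t=0,i=0, bit0=1)
  bits 10011101 = 157

157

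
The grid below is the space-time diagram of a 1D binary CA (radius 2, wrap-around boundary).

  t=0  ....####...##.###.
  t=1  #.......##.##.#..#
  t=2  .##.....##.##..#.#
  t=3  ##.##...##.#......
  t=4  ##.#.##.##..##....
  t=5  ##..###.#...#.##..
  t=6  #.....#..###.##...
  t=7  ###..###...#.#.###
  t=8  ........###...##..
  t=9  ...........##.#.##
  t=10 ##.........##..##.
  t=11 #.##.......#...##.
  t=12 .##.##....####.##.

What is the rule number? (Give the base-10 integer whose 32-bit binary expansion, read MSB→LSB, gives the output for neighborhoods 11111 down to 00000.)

566438740

  ##### -> .   bit 31 = 0  t=7,i=0
  ####. -> .   bit 30 = 0  t=0,i=6
  ###.# -> #   bit 29 = 1  t=5,i=6
  ###.. -> .   bit 28 = 0  t=0,i=7
  ##.## -> .   bit 27 = 0  t=0,i=13
  ##.#. -> .   bit 26 = 0  t=1,i=13
  ##..# -> .   bit 25 = 0  t=2,i=13
  ##... -> #   bit 24 = 1  t=0,i=8
  #.### -> #   bit 23 = 1  t=0,i=14
  #.##. -> #   bit 22 = 1  t=1,i=11
  #.#.# -> .   bit 21 = 0  t=2,i=17
  #.#.. -> .   bit 20 = 0  t=1,i=14
  #..## -> .   bit 19 = 0  t=1,i=16
  #..#. -> .   bit 18 = 0  t=2,i=14
  #...# -> #   bit 17 = 1  t=0,i=9
  #.... -> #   bit 16 = 1  t=0,i=0
  .#### -> .   bit 15 = 0  t=0,i=5
  .###. -> .   bit 14 = 0  t=0,i=15
  .##.# -> #   bit 13 = 1  t=0,i=12
  .##.. -> .   bit 12 = 0  t=1,i=0
  .#.## -> #   bit 11 = 1  t=2,i=0
  .#.#. -> .   bit 10 = 0  t=2,i=16
  .#..# -> #   bit 9 = 1  t=1,i=15
  .#... -> #   bit 8 = 1  t=3,i=12
  ..### -> .   bit 7 = 0  t=0,i=4
  ..##. -> #   bit 6 = 1  t=0,i=11
  ..#.# -> .   bit 5 = 0  t=2,i=15
  ..#.. -> #   bit 4 = 1  t=6,i=0
  ...## -> .   bit 3 = 0  t=0,i=3
  ...#. -> #   bit 2 = 1  t=5,i=11
  ....# -> .   bit 1 = 0  t=0,i=2
  ..... -> .   bit 0 = 0  t=0,i=1
  bits 00100001110000110010101101010100 = 566438740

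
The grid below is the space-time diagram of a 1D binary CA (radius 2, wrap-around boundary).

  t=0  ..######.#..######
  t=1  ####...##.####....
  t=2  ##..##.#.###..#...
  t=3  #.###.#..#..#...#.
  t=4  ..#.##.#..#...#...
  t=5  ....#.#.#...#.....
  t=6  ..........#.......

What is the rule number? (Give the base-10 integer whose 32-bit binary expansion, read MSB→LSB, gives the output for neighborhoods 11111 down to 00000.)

  [31] ##### => .  t=0,i=4
  [30] ####. => .  t=0,i=6
  [29] ###.# => #  t=0,i=7
  [28] ###.. => .  t=0,i=17
  [27] ##.## => #  t=1,i=9
  [26] ##.#. => #  t=0,i=8
  [25] ##..# => #  t=0,i=0
  [24] ##... => #  t=1,i=4
  [23] #.### => #  t=1,i=10
  [22] #.##. => #  t=4,i=4
  [21] #.#.# => .  t=2,i=7
  [20] #.#.. => .  t=0,i=9
  [19] #..## => #  t=0,i=1
  [18] #..#. => .  t=2,i=13
  [17] #...# => #  t=1,i=5
  [16] #.... => .  t=1,i=15
  [15] .#### => #  t=0,i=3
  [14] .###. => .  t=2,i=10
  [13] .##.# => .  t=1,i=8
  [12] .##.. => .  t=2,i=1
  [11] .#.## => .  t=2,i=8
  [10] .#.#. => .  t=3,i=17
  [9] .#..# => #  t=0,i=10
  [8] .#... => .  t=2,i=15
  [7] ..### => #  t=0,i=2
  [6] ..##. => #  t=1,i=7
  [5] ..#.# => .  t=3,i=16
  [4] ..#.. => .  t=2,i=14
  [3] ...## => .  t=1,i=6
  [2] ...#. => .  t=3,i=15
  [1] ....# => .  t=1,i=16
  [0] ..... => .  t=4,i=17
  bits 00101111110010101000001011000000 = 801800896

801800896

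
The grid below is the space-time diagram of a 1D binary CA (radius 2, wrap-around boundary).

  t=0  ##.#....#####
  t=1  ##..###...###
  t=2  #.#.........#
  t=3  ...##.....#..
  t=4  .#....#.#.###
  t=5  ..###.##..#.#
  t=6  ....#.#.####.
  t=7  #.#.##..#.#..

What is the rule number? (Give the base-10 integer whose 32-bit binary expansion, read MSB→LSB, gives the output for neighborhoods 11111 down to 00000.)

  #####|#  b31=1 t=0,i=10
  ####.|#  b30=1 t=0,i=0
  ###.#|#  b29=1 t=0,i=1
  ###..|.  b28=0 t=1,i=1
  ##.##|.  b27=0 t=5,i=5
  ##.#.|.  b26=0 t=0,i=2
  ##..#|#  b25=1 t=1,i=2
  ##...|.  b24=0 t=1,i=7
  #.###|#  b23=1 t=4,i=10
  #.##.|#  b22=1 t=5,i=6
  #.#.#|.  b21=0 t=4,i=8
  #.#..|.  b20=0 t=0,i=3
  #..##|.  b19=0 t=1,i=3
  #..#.|#  b18=1 t=5,i=9
  #...#|.  b17=0 t=1,i=8
  #....|#  b16=1 t=0,i=5
  .####|.  b15=0 t=0,i=9
  .###.|.  b14=0 t=1,i=5
  .##.#|.  b13=0 t=2,i=0
  .##..|.  b12=0 t=3,i=4
  .#.##|.  b11=0 t=4,i=9
  .#.#.|#  b10=1 t=4,i=7
  .#..#|.  b9=0 t=5,i=0
  .#...|#  b8=1 t=0,i=4
  ..###|.  b7=0 t=0,i=8
  ..##.|.  b6=0 t=2,i=12
  ..#.#|#  b5=1 t=4,i=6
  ..#..|#  b4=1 t=3,i=10
  ...##|.  b3=0 t=0,i=7
  ...#.|.  b2=0 t=3,i=9
  ....#|#  b1=1 t=0,i=6
  .....|.  b0=0 t=2,i=5
  bits 11100010110001010000010100110010 = 3804562738

3804562738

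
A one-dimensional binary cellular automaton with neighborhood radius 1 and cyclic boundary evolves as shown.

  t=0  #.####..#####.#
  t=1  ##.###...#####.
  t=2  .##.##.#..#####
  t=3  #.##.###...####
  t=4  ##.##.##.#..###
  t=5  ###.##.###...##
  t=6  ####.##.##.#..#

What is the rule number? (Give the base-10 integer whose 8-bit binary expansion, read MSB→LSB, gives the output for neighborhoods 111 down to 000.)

229

  [7] ### => #  t=0,i=3
  [6] ##. => #  t=0,i=0
  [5] #.# => #  t=0,i=1
  [4] #.. => .  t=0,i=6
  [3] .## => .  t=0,i=2
  [2] .#. => #  t=2,i=7
  [1] ..# => .  t=0,i=7
  [0] ... => #  t=1,i=7
  bits 11100101 = 229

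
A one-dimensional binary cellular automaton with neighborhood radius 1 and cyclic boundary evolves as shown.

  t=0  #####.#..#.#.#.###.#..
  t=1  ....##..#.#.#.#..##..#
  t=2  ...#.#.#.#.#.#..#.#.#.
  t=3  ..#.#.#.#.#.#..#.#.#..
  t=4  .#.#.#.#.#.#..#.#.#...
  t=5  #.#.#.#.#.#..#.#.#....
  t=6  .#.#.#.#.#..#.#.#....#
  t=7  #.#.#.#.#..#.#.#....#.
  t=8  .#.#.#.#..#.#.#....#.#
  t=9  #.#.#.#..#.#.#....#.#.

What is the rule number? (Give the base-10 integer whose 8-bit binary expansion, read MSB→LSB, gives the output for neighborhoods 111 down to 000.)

  ### -> .   bit 7 = 0  t=0,i=1
  ##. -> #   bit 6 = 1  t=0,i=4
  #.# -> #   bit 5 = 1  t=0,i=5
  #.. -> .   bit 4 = 0  t=0,i=7
  .## -> .   bit 3 = 0  t=0,i=0
  .#. -> .   bit 2 = 0  t=0,i=6
  ..# -> #   bit 1 = 1  t=0,i=8
  ... -> .   bit 0 = 0  t=1,i=1
  bits 01100010 = 98

98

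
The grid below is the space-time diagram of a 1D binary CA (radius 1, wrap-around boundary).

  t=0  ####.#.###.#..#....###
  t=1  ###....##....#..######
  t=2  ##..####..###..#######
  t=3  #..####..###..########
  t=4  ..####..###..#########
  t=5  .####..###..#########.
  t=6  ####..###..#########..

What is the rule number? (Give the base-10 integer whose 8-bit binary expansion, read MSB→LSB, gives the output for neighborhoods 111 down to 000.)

139

  ###|#  b7=1 t=0,i=0
  ##.|.  b6=0 t=0,i=3
  #.#|.  b5=0 t=0,i=4
  #..|.  b4=0 t=0,i=12
  .##|#  b3=1 t=0,i=7
  .#.|.  b2=0 t=0,i=5
  ..#|#  b1=1 t=0,i=13
  ...|#  b0=1 t=0,i=16
  bits 10001011 = 139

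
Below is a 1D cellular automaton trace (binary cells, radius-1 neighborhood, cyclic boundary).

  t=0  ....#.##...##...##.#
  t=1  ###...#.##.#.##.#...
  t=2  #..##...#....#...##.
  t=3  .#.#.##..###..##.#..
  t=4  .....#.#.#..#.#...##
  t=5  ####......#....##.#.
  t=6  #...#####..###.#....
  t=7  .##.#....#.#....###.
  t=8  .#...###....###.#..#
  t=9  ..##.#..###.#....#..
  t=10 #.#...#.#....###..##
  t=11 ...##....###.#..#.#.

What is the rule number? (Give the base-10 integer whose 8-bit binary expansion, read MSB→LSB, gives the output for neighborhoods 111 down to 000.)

25

  nb ###: next=.  (t=1,i=1, bit7=0)
  nb ##.: next=.  (t=0,i=7, bit6=0)
  nb #.#: next=.  (t=0,i=5, bit5=0)
  nb #..: next=#  (t=0,i=0, bit4=1)
  nb .##: next=#  (t=0,i=6, bit3=1)
  nb .#.: next=.  (t=0,i=4, bit2=0)
  nb ..#: next=.  (t=0,i=3, bit1=0)
  nb ...: next=#  (t=0,i=1, bit0=1)
  bits 00011001 = 25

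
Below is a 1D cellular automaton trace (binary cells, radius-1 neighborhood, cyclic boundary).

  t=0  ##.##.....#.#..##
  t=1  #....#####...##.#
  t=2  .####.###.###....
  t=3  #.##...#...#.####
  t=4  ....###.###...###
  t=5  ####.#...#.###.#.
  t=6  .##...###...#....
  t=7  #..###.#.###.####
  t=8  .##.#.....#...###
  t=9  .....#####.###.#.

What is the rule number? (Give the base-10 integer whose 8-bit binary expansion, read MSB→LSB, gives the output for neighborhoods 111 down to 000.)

147

  [7] ### => #  t=0,i=0
  [6] ##. => .  t=0,i=1
  [5] #.# => .  t=0,i=2
  [4] #.. => #  t=0,i=5
  [3] .## => .  t=0,i=3
  [2] .#. => .  t=0,i=10
  [1] ..# => #  t=0,i=9
  [0] ... => #  t=0,i=6
  bits 10010011 = 147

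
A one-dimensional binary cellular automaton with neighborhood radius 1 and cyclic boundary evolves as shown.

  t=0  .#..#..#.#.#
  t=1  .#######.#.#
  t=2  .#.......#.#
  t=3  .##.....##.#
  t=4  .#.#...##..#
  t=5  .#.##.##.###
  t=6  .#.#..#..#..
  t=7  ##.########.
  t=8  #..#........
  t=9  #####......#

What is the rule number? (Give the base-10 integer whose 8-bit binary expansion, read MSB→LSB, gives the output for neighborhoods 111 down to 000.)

  nb ###: next=.  (t=1,i=2, bit7=0)
  nb ##.: next=.  (t=1,i=7, bit6=0)
  nb #.#: next=.  (t=0,i=0, bit5=0)
  nb #..: next=#  (t=0,i=2, bit4=1)
  nb .##: next=#  (t=1,i=1, bit3=1)
  nb .#.: next=#  (t=0,i=1, bit2=1)
  nb ..#: next=#  (t=0,i=3, bit1=1)
  nb ...: next=.  (t=2,i=3, bit0=0)
  bits 00011110 = 30

30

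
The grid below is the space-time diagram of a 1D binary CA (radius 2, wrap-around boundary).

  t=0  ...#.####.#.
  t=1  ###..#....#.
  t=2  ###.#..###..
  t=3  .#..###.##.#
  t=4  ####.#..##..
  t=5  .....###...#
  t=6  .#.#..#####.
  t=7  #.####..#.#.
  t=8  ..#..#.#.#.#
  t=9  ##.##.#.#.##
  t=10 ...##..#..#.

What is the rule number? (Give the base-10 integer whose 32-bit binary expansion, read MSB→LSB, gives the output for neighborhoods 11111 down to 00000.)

2447336966

  #####|#  b31=1 t=6,i=8
  ####.|.  b30=0 t=0,i=7
  ###.#|.  b29=0 t=0,i=8
  ###..|#  b28=1 t=1,i=2
  ##.##|.  b27=0 t=3,i=7
  ##.#.|.  b26=0 t=0,i=9
  ##..#|.  b25=0 t=1,i=3
  ##...|#  b24=1 t=5,i=8
  #.###|#  b23=1 t=0,i=5
  #.##.|#  b22=1 t=3,i=8
  #.#.#|.  b21=0 t=3,i=11
  #.#..|#  b20=1 t=0,i=10
  #..##|#  b19=1 t=2,i=6
  #..#.|#  b18=1 t=1,i=4
  #...#|#  b17=1 t=5,i=9
  #....|#  b16=1 t=0,i=0
  .####|.  b15=0 t=0,i=6
  .###.|#  b14=1 t=1,i=1
  .##.#|#  b13=1 t=3,i=9
  .##..|.  b12=0 t=4,i=9
  .#.##|.  b11=0 t=0,i=4
  .#.#.|#  b10=1 t=3,i=0
  .#..#|#  b9=1 t=2,i=5
  .#...|.  b8=0 t=0,i=11
  ..###|.  b7=0 t=2,i=0
  ..##.|.  b6=0 t=4,i=8
  ..#.#|.  b5=0 t=0,i=3
  ..#..|.  b4=0 t=1,i=5
  ...##|.  b3=0 t=5,i=4
  ...#.|#  b2=1 t=0,i=2
  ....#|#  b1=1 t=0,i=1
  .....|.  b0=0 t=5,i=2
  bits 10010001110111110110011000000110 = 2447336966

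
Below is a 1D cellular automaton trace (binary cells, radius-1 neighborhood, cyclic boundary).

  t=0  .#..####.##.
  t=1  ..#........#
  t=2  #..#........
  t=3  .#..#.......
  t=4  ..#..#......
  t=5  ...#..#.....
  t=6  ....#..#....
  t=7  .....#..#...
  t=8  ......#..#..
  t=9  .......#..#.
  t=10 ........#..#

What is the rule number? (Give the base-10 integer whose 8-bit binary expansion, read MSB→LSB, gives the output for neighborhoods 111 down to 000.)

16

  [7] ### => .  t=0,i=5
  [6] ##. => .  t=0,i=7
  [5] #.# => .  t=0,i=8
  [4] #.. => #  t=0,i=2
  [3] .## => .  t=0,i=4
  [2] .#. => .  t=0,i=1
  [1] ..# => .  t=0,i=0
  [0] ... => .  t=1,i=4
  bits 00010000 = 16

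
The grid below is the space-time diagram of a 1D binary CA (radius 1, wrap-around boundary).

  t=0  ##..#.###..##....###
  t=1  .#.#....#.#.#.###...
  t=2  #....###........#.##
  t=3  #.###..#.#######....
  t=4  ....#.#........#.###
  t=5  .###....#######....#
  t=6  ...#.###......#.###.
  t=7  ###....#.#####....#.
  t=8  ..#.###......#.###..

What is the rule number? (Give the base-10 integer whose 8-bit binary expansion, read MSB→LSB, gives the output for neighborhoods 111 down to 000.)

67

  ###|.  b7=0 t=0,i=0
  ##.|#  b6=1 t=0,i=1
  #.#|.  b5=0 t=0,i=5
  #..|.  b4=0 t=0,i=2
  .##|.  b3=0 t=0,i=6
  .#.|.  b2=0 t=0,i=4
  ..#|#  b1=1 t=0,i=3
  ...|#  b0=1 t=0,i=14
  bits 01000011 = 67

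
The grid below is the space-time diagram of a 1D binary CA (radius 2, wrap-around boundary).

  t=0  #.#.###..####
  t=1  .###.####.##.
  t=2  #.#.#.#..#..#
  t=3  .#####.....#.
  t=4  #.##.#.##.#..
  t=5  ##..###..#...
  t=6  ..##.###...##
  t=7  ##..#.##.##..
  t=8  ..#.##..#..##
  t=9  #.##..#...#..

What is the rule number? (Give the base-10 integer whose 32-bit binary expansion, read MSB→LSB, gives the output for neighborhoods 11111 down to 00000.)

2653670445

  [31] ##### => #  t=0,i=11
  [30] ####. => .  t=0,i=12
  [29] ###.# => .  t=0,i=0
  [28] ###.. => #  t=0,i=6
  [27] ##.## => #  t=1,i=4
  [26] ##.#. => #  t=0,i=1
  [25] ##..# => #  t=0,i=7
  [24] ##... => .  t=3,i=6
  [23] #.### => .  t=0,i=4
  [22] #.##. => .  t=1,i=10
  [21] #.#.# => #  t=0,i=2
  [20] #.#.. => .  t=2,i=6
  [19] #..## => #  t=0,i=8
  [18] #..#. => .  t=2,i=8
  [17] #...# => #  t=5,i=11
  [16] #.... => #  t=3,i=7
  [15] .#### => #  t=0,i=10
  [14] .###. => #  t=0,i=5
  [13] .##.# => .  t=2,i=0
  [12] .##.. => .  t=1,i=11
  [11] .#.## => #  t=0,i=3
  [10] .#.#. => #  t=2,i=3
  [9] .#..# => .  t=2,i=7
  [8] .#... => .  t=5,i=10
  [7] ..### => .  t=0,i=9
  [6] ..##. => .  t=2,i=12
  [5] ..#.# => #  t=4,i=0
  [4] ..#.. => .  t=2,i=9
  [3] ...## => #  t=5,i=12
  [2] ...#. => #  t=3,i=10
  [1] ....# => .  t=3,i=9
  [0] ..... => #  t=3,i=8
  bits 10011110001010111100110000101101 = 2653670445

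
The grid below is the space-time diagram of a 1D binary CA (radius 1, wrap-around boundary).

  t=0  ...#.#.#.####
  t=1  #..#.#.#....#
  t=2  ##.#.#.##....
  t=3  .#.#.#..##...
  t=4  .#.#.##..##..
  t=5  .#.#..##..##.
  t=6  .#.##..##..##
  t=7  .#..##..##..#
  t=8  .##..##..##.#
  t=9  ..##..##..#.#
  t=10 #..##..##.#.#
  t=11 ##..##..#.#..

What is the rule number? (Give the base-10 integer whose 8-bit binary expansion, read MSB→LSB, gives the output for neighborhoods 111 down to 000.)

  ### -> .   bit 7 = 0  t=0,i=10
  ##. -> #   bit 6 = 1  t=0,i=12
  #.# -> .   bit 5 = 0  t=0,i=4
  #.. -> #   bit 4 = 1  t=0,i=0
  .## -> .   bit 3 = 0  t=0,i=9
  .#. -> #   bit 2 = 1  t=0,i=3
  ..# -> .   bit 1 = 0  t=0,i=2
  ... -> .   bit 0 = 0  t=0,i=1
  bits 01010100 = 84

84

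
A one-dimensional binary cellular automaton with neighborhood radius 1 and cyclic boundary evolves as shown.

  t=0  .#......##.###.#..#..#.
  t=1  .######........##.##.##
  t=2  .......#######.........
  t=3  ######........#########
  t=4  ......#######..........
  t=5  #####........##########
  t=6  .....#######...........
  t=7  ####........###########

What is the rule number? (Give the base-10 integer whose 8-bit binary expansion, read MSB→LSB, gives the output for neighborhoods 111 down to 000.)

  nb ###: next=.  (t=0,i=12, bit7=0)
  nb ##.: next=.  (t=0,i=9, bit6=0)
  nb #.#: next=.  (t=0,i=10, bit5=0)
  nb #..: next=#  (t=0,i=2, bit4=1)
  nb .##: next=.  (t=0,i=8, bit3=0)
  nb .#.: next=#  (t=0,i=1, bit2=1)
  nb ..#: next=.  (t=0,i=0, bit1=0)
  nb ...: next=#  (t=0,i=3, bit0=1)
  bits 00010101 = 21

21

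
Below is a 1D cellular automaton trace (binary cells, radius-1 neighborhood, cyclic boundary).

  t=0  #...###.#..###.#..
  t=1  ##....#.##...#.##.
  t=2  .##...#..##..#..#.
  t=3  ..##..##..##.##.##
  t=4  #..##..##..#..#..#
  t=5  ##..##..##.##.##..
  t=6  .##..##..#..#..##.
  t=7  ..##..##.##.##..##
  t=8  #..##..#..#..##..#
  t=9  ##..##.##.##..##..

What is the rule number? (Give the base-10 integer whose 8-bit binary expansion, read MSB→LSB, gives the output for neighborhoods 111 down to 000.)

84

  nb ###: next=.  (t=0,i=5, bit7=0)
  nb ##.: next=#  (t=0,i=6, bit6=1)
  nb #.#: next=.  (t=0,i=7, bit5=0)
  nb #..: next=#  (t=0,i=1, bit4=1)
  nb .##: next=.  (t=0,i=4, bit3=0)
  nb .#.: next=#  (t=0,i=0, bit2=1)
  nb ..#: next=.  (t=0,i=3, bit1=0)
  nb ...: next=.  (t=0,i=2, bit0=0)
  bits 01010100 = 84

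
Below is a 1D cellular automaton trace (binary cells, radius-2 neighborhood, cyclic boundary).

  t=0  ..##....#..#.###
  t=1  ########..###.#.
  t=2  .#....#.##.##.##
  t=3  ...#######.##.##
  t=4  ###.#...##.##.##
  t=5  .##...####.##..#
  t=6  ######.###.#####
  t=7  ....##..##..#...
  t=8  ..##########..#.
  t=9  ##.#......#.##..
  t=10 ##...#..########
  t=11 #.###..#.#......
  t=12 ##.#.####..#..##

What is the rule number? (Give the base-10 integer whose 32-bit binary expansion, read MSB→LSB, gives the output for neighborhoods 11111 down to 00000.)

  [31] ##### => .  t=1,i=2
  [30] ####. => #  t=1,i=6
  [29] ###.# => #  t=1,i=12
  [28] ###.. => .  t=0,i=15
  [27] ##.## => .  t=2,i=10
  [26] ##.#. => .  t=1,i=13
  [25] ##..# => #  t=0,i=0
  [24] ##... => #  t=0,i=4
  [23] #.### => .  t=0,i=13
  [22] #.##. => #  t=2,i=8
  [21] #.#.# => #  t=1,i=14
  [20] #.#.. => .  t=2,i=1
  [19] #..## => #  t=0,i=1
  [18] #..#. => #  t=0,i=10
  [17] #...# => #  t=3,i=1
  [16] #.... => #  t=0,i=5
  [15] .#### => #  t=1,i=1
  [14] .###. => #  t=0,i=14
  [13] .##.# => #  t=2,i=9
  [12] .##.. => #  t=0,i=3
  [11] .#.## => #  t=0,i=12
  [10] .#.#. => #  t=11,i=8
  [9] .#..# => .  t=0,i=9
  [8] .#... => .  t=2,i=2
  [7] ..### => .  t=1,i=10
  [6] ..##. => #  t=0,i=2
  [5] ..#.# => #  t=0,i=11
  [4] ..#.. => .  t=0,i=8
  [3] ...## => #  t=3,i=2
  [2] ...#. => #  t=0,i=7
  [1] ....# => #  t=0,i=6
  [0] ..... => .  t=7,i=0
  bits 01100011011011111111110001101110 = 1668283502

1668283502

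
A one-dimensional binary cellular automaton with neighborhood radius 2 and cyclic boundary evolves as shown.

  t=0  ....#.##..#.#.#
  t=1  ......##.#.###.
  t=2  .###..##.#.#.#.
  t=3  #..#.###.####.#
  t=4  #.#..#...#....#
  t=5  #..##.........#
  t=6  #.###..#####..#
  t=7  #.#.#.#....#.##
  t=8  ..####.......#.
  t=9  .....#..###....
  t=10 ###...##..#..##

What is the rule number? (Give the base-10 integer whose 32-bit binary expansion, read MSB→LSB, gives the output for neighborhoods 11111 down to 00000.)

  ##### -> .   bit 31 = 0  t=6,i=9
  ####. -> .   bit 30 = 0  t=3,i=11
  ###.# -> .   bit 29 = 0  t=3,i=7
  ###.. -> #   bit 28 = 1  t=1,i=13
  ##.## -> .   bit 27 = 0  t=3,i=8
  ##.#. -> .   bit 26 = 0  t=1,i=8
  ##..# -> .   bit 25 = 0  t=0,i=8
  ##... -> .   bit 24 = 0  t=1,i=14
  #.### -> #   bit 23 = 1  t=1,i=11
  #.##. -> #   bit 22 = 1  t=0,i=6
  #.#.# -> #   bit 21 = 1  t=0,i=12
  #.#.. -> .   bit 20 = 0  t=0,i=14
  #..## -> #   bit 19 = 1  t=2,i=0
  #..#. -> #   bit 18 = 1  t=0,i=9
  #...# -> .   bit 17 = 0  t=4,i=7
  #.... -> .   bit 16 = 0  t=0,i=1
  .#### -> .   bit 15 = 0  t=3,i=10
  .###. -> .   bit 14 = 0  t=1,i=12
  .##.# -> #   bit 13 = 1  t=1,i=7
  .##.. -> #   bit 12 = 1  t=0,i=7
  .#.## -> .   bit 11 = 0  t=0,i=5
  .#.#. -> #   bit 10 = 1  t=0,i=11
  .#..# -> #   bit 9 = 1  t=2,i=14
  .#... -> .   bit 8 = 0  t=0,i=0
  ..### -> .   bit 7 = 0  t=2,i=1
  ..##. -> #   bit 6 = 1  t=1,i=6
  ..#.# -> .   bit 5 = 0  t=0,i=4
  ..#.. -> .   bit 4 = 0  t=4,i=5
  ...## -> .   bit 3 = 0  t=1,i=5
  ...#. -> .   bit 2 = 0  t=0,i=3
  ....# -> .   bit 1 = 0  t=0,i=2
  ..... -> #   bit 0 = 1  t=1,i=1
  bits 00010000111011000011011001000001 = 283915841

283915841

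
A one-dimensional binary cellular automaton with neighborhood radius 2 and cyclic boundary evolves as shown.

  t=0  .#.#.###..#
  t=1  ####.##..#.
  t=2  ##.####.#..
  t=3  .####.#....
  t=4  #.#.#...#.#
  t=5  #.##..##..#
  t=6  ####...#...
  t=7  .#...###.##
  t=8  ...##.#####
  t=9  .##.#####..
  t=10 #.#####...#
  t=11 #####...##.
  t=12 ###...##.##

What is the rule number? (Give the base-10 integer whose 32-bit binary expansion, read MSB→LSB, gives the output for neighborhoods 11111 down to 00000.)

2833773598

  ##### -> #   bit 31 = 1  t=8,i=8
  ####. -> .   bit 30 = 0  t=1,i=2
  ###.# -> #   bit 29 = 1  t=1,i=3
  ###.. -> .   bit 28 = 0  t=0,i=7
  ##.## -> #   bit 27 = 1  t=1,i=4
  ##.#. -> .   bit 26 = 0  t=2,i=7
  ##..# -> .   bit 25 = 0  t=0,i=8
  ##... -> .   bit 24 = 0  t=6,i=4
  #.### -> #   bit 23 = 1  t=0,i=5
  #.##. -> #   bit 22 = 1  t=1,i=5
  #.#.# -> #   bit 21 = 1  t=0,i=1
  #.#.. -> .   bit 20 = 0  t=2,i=8
  #..## -> .   bit 19 = 0  t=2,i=10
  #..#. -> #   bit 18 = 1  t=0,i=9
  #...# -> #   bit 17 = 1  t=4,i=6
  #.... -> #   bit 16 = 1  t=3,i=8
  .#### -> #   bit 15 = 1  t=1,i=1
  .###. -> #   bit 14 = 1  t=0,i=6
  .##.# -> #   bit 13 = 1  t=2,i=1
  .##.. -> #   bit 12 = 1  t=1,i=6
  .#.## -> .   bit 11 = 0  t=0,i=4
  .#.#. -> #   bit 10 = 1  t=0,i=0
  .#..# -> .   bit 9 = 0  t=2,i=9
  .#... -> .   bit 8 = 0  t=3,i=7
  ..### -> .   bit 7 = 0  t=3,i=1
  ..##. -> .   bit 6 = 0  t=2,i=0
  ..#.# -> .   bit 5 = 0  t=0,i=10
  ..#.. -> #   bit 4 = 1  t=6,i=7
  ...## -> #   bit 3 = 1  t=3,i=0
  ...#. -> #   bit 2 = 1  t=4,i=7
  ....# -> #   bit 1 = 1  t=3,i=10
  ..... -> .   bit 0 = 0  t=3,i=9
  bits 10101000111001111111010000011110 = 2833773598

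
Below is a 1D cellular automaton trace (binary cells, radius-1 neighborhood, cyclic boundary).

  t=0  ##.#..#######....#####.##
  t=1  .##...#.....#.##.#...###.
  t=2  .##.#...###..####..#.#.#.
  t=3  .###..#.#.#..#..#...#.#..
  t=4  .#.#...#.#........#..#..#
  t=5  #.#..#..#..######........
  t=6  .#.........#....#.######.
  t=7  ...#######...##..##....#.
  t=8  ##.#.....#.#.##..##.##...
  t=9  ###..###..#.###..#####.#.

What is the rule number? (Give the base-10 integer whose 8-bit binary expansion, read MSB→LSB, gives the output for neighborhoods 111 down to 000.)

105

  ### -> .   bit 7 = 0  t=0,i=0
  ##. -> #   bit 6 = 1  t=0,i=1
  #.# -> #   bit 5 = 1  t=0,i=2
  #.. -> .   bit 4 = 0  t=0,i=4
  .## -> #   bit 3 = 1  t=0,i=6
  .#. -> .   bit 2 = 0  t=0,i=3
  ..# -> .   bit 1 = 0  t=0,i=5
  ... -> #   bit 0 = 1  t=0,i=14
  bits 01101001 = 105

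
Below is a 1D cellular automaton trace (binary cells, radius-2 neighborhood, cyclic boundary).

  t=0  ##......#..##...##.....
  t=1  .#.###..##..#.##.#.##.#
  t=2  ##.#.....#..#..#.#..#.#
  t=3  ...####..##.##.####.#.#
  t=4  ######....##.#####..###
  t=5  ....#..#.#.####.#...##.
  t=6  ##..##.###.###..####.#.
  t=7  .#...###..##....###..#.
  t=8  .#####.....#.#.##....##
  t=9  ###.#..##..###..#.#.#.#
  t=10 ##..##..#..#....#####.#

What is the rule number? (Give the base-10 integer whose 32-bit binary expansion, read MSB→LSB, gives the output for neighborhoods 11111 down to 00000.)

  nb #####: next=.  (t=4,i=0, bit31=0)
  nb ####.: next=#  (t=3,i=5, bit30=1)
  nb ###.#: next=.  (t=2,i=1, bit29=0)
  nb ###..: next=.  (t=1,i=5, bit28=0)
  nb ##.##: next=#  (t=3,i=11, bit27=1)
  nb ##.#.: next=.  (t=1,i=16, bit26=0)
  nb ##..#: next=.  (t=1,i=6, bit25=0)
  nb ##...: next=.  (t=0,i=2, bit24=0)
  nb #.###: next=#  (t=1,i=3, bit23=1)
  nb #.##.: next=.  (t=1,i=14, bit22=0)
  nb #.#.#: next=#  (t=1,i=1, bit21=1)
  nb #.#..: next=#  (t=2,i=3, bit20=1)
  nb #..##: next=.  (t=0,i=10, bit19=0)
  nb #..#.: next=.  (t=1,i=11, bit18=0)
  nb #...#: next=#  (t=0,i=14, bit17=1)
  nb #....: next=#  (t=0,i=3, bit16=1)
  nb .####: next=#  (t=3,i=4, bit15=1)
  nb .###.: next=.  (t=1,i=4, bit14=0)
  nb .##.#: next=#  (t=1,i=15, bit13=1)
  nb .##..: next=#  (t=0,i=1, bit12=1)
  nb .#.##: next=.  (t=1,i=2, bit11=0)
  nb .#.#.: next=#  (t=1,i=0, bit10=1)
  nb .#..#: next=#  (t=0,i=9, bit9=1)
  nb .#...: next=#  (t=2,i=4, bit8=1)
  nb ..###: next=#  (t=3,i=3, bit7=1)
  nb ..##.: next=.  (t=0,i=0, bit6=0)
  nb ..#.#: next=#  (t=1,i=12, bit5=1)
  nb ..#..: next=#  (t=0,i=8, bit4=1)
  nb ...##: next=#  (t=0,i=15, bit3=1)
  nb ...#.: next=.  (t=0,i=7, bit2=0)
  nb ....#: next=.  (t=0,i=6, bit1=0)
  nb .....: next=#  (t=0,i=4, bit0=1)
  bits 01001000101100111011011110111001 = 1219737529

1219737529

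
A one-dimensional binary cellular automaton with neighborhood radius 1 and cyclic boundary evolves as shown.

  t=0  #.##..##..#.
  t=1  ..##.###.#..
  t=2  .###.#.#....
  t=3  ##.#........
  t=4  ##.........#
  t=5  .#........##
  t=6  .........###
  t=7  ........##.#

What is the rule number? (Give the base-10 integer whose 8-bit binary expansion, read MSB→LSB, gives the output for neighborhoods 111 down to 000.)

74

  [7] ### => .  t=1,i=6
  [6] ##. => #  t=0,i=3
  [5] #.# => .  t=0,i=1
  [4] #.. => .  t=0,i=4
  [3] .## => #  t=0,i=2
  [2] .#. => .  t=0,i=0
  [1] ..# => #  t=0,i=5
  [0] ... => .  t=1,i=0
  bits 01001010 = 74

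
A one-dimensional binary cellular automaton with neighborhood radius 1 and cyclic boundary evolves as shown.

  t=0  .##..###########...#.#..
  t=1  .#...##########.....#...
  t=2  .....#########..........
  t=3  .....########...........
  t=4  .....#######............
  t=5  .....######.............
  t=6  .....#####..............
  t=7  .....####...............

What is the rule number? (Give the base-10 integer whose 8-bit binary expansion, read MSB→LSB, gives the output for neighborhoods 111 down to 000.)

168

  ### -> #   bit 7 = 1  t=0,i=6
  ##. -> .   bit 6 = 0  t=0,i=2
  #.# -> #   bit 5 = 1  t=0,i=20
  #.. -> .   bit 4 = 0  t=0,i=3
  .## -> #   bit 3 = 1  t=0,i=1
  .#. -> .   bit 2 = 0  t=0,i=19
  ..# -> .   bit 1 = 0  t=0,i=0
  ... -> .   bit 0 = 0  t=0,i=17
  bits 10101000 = 168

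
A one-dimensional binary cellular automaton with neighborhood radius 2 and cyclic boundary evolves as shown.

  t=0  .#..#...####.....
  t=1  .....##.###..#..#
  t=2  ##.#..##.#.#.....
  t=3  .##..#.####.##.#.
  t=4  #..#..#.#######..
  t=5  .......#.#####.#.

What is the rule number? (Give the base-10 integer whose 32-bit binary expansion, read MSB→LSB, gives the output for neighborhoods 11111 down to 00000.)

4000050562

  #####|#  b31=1 t=4,i=10
  ####.|#  b30=1 t=0,i=10
  ###.#|#  b29=1 t=3,i=10
  ###..|.  b28=0 t=0,i=11
  ##.##|#  b27=1 t=1,i=7
  ##.#.|#  b26=1 t=2,i=2
  ##..#|#  b25=1 t=1,i=11
  ##...|.  b24=0 t=0,i=12
  #.###|.  b23=0 t=1,i=8
  #.##.|#  b22=1 t=3,i=12
  #.#.#|#  b21=1 t=2,i=9
  #.#..|.  b20=0 t=2,i=3
  #..##|#  b19=1 t=2,i=5
  #..#.|.  b18=0 t=0,i=3
  #...#|#  b17=1 t=0,i=6
  #....|#  b16=1 t=0,i=13
  .####|#  b15=1 t=0,i=9
  .###.|#  b14=1 t=1,i=9
  .##.#|#  b13=1 t=1,i=6
  .##..|.  b12=0 t=3,i=2
  .#.##|#  b11=1 t=3,i=6
  .#.#.|#  b10=1 t=2,i=10
  .#..#|.  b9=0 t=0,i=2
  .#...|#  b8=1 t=0,i=5
  ..###|#  b7=1 t=0,i=8
  ..##.|.  b6=0 t=1,i=5
  ..#.#|.  b5=0 t=3,i=5
  ..#..|.  b4=0 t=0,i=1
  ...##|.  b3=0 t=0,i=7
  ...#.|.  b2=0 t=0,i=0
  ....#|#  b1=1 t=0,i=16
  .....|.  b0=0 t=0,i=14
  bits 11101110011010111110110110000010 = 4000050562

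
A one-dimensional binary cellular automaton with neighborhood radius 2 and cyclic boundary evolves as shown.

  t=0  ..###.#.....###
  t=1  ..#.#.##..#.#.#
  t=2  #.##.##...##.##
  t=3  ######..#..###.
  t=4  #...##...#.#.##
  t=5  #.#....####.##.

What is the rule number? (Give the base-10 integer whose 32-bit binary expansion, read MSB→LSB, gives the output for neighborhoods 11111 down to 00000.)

  ##### -> .   bit 31 = 0  t=3,i=2
  ####. -> #   bit 30 = 1  t=3,i=4
  ###.# -> #   bit 29 = 1  t=0,i=4
  ###.. -> #   bit 28 = 1  t=0,i=14
  ##.## -> #   bit 27 = 1  t=2,i=1
  ##.#. -> .   bit 26 = 0  t=0,i=5
  ##..# -> .   bit 25 = 0  t=0,i=0
  ##... -> .   bit 24 = 0  t=2,i=7
  #.### -> #   bit 23 = 1  t=2,i=13
  #.##. -> #   bit 22 = 1  t=1,i=6
  #.#.# -> .   bit 21 = 0  t=1,i=4
  #.#.. -> #   bit 20 = 1  t=0,i=6
  #..## -> .   bit 19 = 0  t=0,i=1
  #..#. -> .   bit 18 = 0  t=1,i=1
  #...# -> #   bit 17 = 1  t=2,i=8
  #.... -> .   bit 16 = 0  t=0,i=8
  .#### -> .   bit 15 = 0  t=3,i=1
  .###. -> .   bit 14 = 0  t=0,i=3
  .##.# -> #   bit 13 = 1  t=2,i=3
  .##.. -> .   bit 12 = 0  t=1,i=7
  .#.## -> #   bit 11 = 1  t=1,i=5
  .#.#. -> #   bit 10 = 1  t=1,i=3
  .#..# -> #   bit 9 = 1  t=1,i=0
  .#... -> #   bit 8 = 1  t=0,i=7
  ..### -> #   bit 7 = 1  t=0,i=2
  ..##. -> .   bit 6 = 0  t=2,i=10
  ..#.# -> #   bit 5 = 1  t=1,i=2
  ..#.. -> .   bit 4 = 0  t=3,i=8
  ...## -> .   bit 3 = 0  t=0,i=11
  ...#. -> #   bit 2 = 1  t=4,i=8
  ....# -> #   bit 1 = 1  t=0,i=10
  ..... -> .   bit 0 = 0  t=0,i=9
  bits 01111000110100100010111110100110 = 2027040678

2027040678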